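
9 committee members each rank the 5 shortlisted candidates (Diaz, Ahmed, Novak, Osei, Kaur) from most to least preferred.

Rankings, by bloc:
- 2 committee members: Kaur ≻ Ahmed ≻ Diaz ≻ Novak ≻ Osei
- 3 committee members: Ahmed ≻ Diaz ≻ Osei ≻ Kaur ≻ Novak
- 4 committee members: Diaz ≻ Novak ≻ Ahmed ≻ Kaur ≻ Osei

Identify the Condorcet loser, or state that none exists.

Osei

Pairwise majorities:
Diaz vs Ahmed: Ahmed, 5–4.
Diaz vs Novak: 2+3+4 = 9 for Diaz, 0 for Novak — Diaz by 9–0.
Diaz vs Osei: Diaz wins 9–0.
Diaz vs Kaur: 7 to 2, Diaz.
Ahmed vs Novak: Ahmed preferred on 2+3 = 5 ballots; Ahmed wins 5–4.
Ahmed–Osei: Ahmed 9–0.
Ahmed–Kaur: Ahmed 7–2.
Novak vs Osei: 6 to 3, Novak.
Novak vs Kaur: Kaur wins 5–4.
Osei–Kaur: Kaur 6–3.
Osei loses to every other candidate — it is the Condorcet loser.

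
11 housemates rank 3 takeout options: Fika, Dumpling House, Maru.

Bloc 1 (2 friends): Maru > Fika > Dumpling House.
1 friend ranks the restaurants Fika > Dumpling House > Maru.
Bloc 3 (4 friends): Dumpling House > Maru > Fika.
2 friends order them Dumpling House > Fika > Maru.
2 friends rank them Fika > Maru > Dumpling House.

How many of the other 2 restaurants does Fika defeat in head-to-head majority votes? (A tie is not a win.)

Fika against each rival (11 friends):
Fika vs Dumpling House: Dumpling House, 6–5.
Fika vs Maru: Maru, 6–5.
Fika beats no one; loses to Dumpling House, Maru — 0 pairwise wins.

0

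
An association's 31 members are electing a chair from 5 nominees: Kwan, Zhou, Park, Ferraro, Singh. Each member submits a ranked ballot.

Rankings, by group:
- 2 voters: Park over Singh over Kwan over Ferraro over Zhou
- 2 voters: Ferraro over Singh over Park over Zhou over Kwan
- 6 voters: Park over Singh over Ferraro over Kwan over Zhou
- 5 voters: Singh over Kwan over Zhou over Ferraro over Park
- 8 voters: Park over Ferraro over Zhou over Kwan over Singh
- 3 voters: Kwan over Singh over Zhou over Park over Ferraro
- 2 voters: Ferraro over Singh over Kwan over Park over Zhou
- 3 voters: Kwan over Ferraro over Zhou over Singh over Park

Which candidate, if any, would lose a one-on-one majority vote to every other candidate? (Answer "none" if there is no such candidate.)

Zhou

Head-to-head results (31 voters):
Kwan vs Zhou: Kwan, 21–10.
Kwan vs Park: Kwan is ranked higher on 5+3+2+3 = 13 ballots, Park on 18. Park wins 18–13.
Kwan vs Ferraro: 2+5+3+3 = 13 for Kwan, 18 for Ferraro — Ferraro by 18–13.
Kwan vs Singh: Kwan preferred on 8+3+3 = 14 ballots; Singh wins 17–14.
Zhou vs Park: 5+3+3 = 11 for Zhou, 20 for Park — Park by 20–11.
Zhou–Ferraro: Ferraro 23–8.
Zhou vs Singh: Singh, 20–11.
Park vs Ferraro: 19 to 12, Park.
Park vs Singh: 2+6+8 = 16 for Park, 15 for Singh — Park by 16–15.
Ferraro vs Singh: 15 to 16, Singh.
Zhou loses to every other candidate — it is the Condorcet loser.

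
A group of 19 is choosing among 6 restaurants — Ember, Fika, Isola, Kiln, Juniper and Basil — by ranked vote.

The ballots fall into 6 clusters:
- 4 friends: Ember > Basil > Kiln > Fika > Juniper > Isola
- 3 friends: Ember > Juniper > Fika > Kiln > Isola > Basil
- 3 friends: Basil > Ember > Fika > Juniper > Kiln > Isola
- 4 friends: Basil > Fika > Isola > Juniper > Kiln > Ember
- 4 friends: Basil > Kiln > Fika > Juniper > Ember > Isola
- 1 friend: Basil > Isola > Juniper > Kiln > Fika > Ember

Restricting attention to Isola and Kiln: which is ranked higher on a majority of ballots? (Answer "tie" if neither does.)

Kiln

Ballots ranking Isola above Kiln: 4 + 1 = 5.
Ballots ranking Kiln above Isola: 19 − 5 = 14.
Kiln wins the head-to-head 14–5.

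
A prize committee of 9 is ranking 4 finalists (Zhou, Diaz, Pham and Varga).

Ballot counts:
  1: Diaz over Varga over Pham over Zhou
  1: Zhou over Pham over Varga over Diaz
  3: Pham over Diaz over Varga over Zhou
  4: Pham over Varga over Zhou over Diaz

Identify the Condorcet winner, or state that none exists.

Check each pair by majority over 9 ballots:
Zhou vs Diaz: Zhou is ranked higher on 1+4 = 5 ballots, Diaz on 4. Zhou wins 5–4.
Zhou vs Pham: Zhou is ranked higher on 1 ballot, Pham on 8. Pham wins 8–1.
Zhou–Varga: Varga 8–1.
Diaz vs Pham: Diaz preferred on 1 ballot; Pham wins 8–1.
Diaz vs Varga: Varga, 5–4.
Pham vs Varga: 8 to 1, Pham.
Only Pham has no losses; Pham is the Condorcet winner.

Pham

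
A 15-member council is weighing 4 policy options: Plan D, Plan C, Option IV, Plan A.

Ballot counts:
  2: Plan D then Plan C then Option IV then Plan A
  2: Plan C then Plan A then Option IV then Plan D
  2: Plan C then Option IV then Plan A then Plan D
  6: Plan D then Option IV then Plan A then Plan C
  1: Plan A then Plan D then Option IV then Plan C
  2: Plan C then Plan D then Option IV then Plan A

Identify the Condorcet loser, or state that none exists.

Plan A

Pairwise majorities:
Plan D vs Plan C: 9 to 6, Plan D.
Plan D vs Option IV: 2+6+1+2 = 11 for Plan D, 4 for Option IV — Plan D by 11–4.
Plan D vs Plan A: 2+6+2 = 10 for Plan D, 5 for Plan A — Plan D by 10–5.
Plan C–Option IV: Plan C 8–7.
Plan C vs Plan A: 8 to 7, Plan C.
Option IV–Plan A: Option IV 12–3.
Plan A loses to every other option — it is the Condorcet loser.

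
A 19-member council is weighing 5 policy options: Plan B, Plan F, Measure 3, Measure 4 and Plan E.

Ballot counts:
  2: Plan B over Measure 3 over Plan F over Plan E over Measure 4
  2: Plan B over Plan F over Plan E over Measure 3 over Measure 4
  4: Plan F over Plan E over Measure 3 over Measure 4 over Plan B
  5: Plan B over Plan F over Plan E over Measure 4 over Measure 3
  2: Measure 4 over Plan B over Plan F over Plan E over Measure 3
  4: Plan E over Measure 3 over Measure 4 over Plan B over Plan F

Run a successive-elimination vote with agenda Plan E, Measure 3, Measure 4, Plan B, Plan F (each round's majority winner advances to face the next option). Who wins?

Plan B

Round 1: Plan E vs Measure 3 — 17–2, Plan E advances.
Round 2: Plan E vs Measure 4 — 17–2, Plan E advances.
Round 3: Plan E vs Plan B — 8–11, Plan B advances.
Round 4: Plan B vs Plan F — 15–4, Plan B advances.
Plan B survives the agenda.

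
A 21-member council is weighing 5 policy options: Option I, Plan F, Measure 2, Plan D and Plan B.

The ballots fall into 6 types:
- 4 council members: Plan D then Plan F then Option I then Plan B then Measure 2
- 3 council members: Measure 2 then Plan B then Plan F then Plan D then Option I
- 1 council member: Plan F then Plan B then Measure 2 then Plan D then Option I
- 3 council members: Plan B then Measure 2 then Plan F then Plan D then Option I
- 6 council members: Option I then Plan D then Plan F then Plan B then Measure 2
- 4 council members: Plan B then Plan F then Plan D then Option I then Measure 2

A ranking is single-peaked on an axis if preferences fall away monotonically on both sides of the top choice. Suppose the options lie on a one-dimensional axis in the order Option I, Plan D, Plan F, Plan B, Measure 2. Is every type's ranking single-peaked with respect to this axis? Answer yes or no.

yes

Axis positions: Option I=1, Plan D=2, Plan F=3, Plan B=4, Measure 2=5.
Type 1 (peak Plan D at position 2): ranking walks positions 2-3-1-4-5, expanding outward from the peak — single-peaked.
Type 2 (peak Measure 2 at position 5): ranking walks positions 5-4-3-2-1, expanding outward from the peak — single-peaked.
Type 3 (peak Plan F at position 3): ranking walks positions 3-4-5-2-1, expanding outward from the peak — single-peaked.
Type 4 (peak Plan B at position 4): ranking walks positions 4-5-3-2-1, expanding outward from the peak — single-peaked.
Type 5 (peak Option I at position 1): ranking walks positions 1-2-3-4-5, expanding outward from the peak — single-peaked.
Type 6 (peak Plan B at position 4): ranking walks positions 4-3-2-1-5, expanding outward from the peak — single-peaked.
Every ranking is single-peaked on this axis.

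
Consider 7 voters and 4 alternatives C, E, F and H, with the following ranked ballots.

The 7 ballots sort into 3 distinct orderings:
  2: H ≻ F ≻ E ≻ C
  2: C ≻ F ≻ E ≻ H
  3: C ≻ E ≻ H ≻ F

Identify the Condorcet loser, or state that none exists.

Pairwise majorities:
C–E: C 5–2.
C vs F: C, 5–2.
C vs H: 2+3 = 5 for C, 2 for H — C by 5–2.
E vs F: F, 4–3.
E vs H: E wins 5–2.
F vs H: H wins 5–2.
Every alternative wins at least one matchup (C beats E; E beats H; F beats E; H beats F), so there is no Condorcet loser.

none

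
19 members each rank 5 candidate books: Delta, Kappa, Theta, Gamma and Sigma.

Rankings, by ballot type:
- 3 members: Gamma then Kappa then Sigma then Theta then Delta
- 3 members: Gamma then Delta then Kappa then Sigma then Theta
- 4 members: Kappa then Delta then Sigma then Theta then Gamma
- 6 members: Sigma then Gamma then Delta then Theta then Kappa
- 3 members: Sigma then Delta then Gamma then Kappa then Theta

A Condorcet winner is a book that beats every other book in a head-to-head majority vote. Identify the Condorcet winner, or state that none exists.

Head-to-head results (19 members):
Delta vs Kappa: Delta preferred on 3+6+3 = 12 ballots; Delta wins 12–7.
Delta–Theta: Delta 16–3.
Delta vs Gamma: Gamma wins 12–7.
Delta–Sigma: Sigma 12–7.
Kappa vs Theta: 3+3+4+3 = 13 for Kappa, 6 for Theta — Kappa by 13–6.
Kappa vs Gamma: 4 for Kappa, 15 for Gamma — Gamma by 15–4.
Kappa vs Sigma: Kappa is ranked higher on 3+3+4 = 10 ballots, Sigma on 9. Kappa wins 10–9.
Theta vs Gamma: Theta is ranked higher on 4 ballots, Gamma on 15. Gamma wins 15–4.
Theta vs Sigma: Sigma wins 19–0.
Gamma vs Sigma: 3+3 = 6 for Gamma, 13 for Sigma — Sigma by 13–6.
Each book drops at least one matchup (Delta loses to Gamma; Kappa loses to Delta; Theta loses to Delta; Gamma loses to Sigma; Sigma loses to Kappa); the cycle Delta > Kappa > Sigma > Delta rules out a Condorcet winner.

none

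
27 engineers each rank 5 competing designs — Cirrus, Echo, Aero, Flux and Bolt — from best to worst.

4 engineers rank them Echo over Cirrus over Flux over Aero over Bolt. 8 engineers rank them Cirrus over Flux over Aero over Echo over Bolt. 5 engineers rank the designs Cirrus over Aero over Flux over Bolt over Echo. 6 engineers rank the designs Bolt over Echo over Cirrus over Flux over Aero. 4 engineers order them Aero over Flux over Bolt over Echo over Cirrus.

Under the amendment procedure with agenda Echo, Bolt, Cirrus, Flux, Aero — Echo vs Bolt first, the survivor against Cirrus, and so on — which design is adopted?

Cirrus

Round 1: Echo vs Bolt — 12–15, Bolt advances.
Round 2: Bolt vs Cirrus — 10–17, Cirrus advances.
Round 3: Cirrus vs Flux — 23–4, Cirrus advances.
Round 4: Cirrus vs Aero — 23–4, Cirrus advances.
Cirrus survives the agenda.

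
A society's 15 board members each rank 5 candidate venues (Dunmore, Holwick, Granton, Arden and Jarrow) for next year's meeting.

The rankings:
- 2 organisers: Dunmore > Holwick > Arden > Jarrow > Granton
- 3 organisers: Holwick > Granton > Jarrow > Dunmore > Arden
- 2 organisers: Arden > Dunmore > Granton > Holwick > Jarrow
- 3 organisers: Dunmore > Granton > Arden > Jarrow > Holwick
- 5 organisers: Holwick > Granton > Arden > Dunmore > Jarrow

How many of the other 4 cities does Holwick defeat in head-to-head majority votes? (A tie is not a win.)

4

Holwick against each rival (15 organisers):
Holwick vs Dunmore: Holwick preferred on 3+5 = 8 ballots; Holwick wins 8–7.
Holwick–Granton: Holwick 10–5.
Holwick vs Arden: Holwick, 10–5.
Holwick–Jarrow: Holwick 12–3.
Holwick beats Dunmore, Granton, Arden, Jarrow — 4 pairwise wins.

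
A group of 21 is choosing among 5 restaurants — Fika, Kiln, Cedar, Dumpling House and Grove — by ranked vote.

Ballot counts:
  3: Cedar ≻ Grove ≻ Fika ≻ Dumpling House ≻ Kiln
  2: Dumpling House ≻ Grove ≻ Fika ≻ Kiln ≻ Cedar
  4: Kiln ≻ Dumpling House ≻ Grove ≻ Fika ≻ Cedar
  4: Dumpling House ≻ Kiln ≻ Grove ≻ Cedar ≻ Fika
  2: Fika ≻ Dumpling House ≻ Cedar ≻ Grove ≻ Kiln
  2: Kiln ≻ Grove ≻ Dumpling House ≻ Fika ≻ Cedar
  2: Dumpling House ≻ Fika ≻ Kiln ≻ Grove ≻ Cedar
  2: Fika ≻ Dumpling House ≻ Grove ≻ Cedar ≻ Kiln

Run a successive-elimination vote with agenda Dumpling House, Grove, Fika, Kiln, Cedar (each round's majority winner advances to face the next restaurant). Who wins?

Round 1: Dumpling House vs Grove — 16–5, Dumpling House advances.
Round 2: Dumpling House vs Fika — 14–7, Dumpling House advances.
Round 3: Dumpling House vs Kiln — 15–6, Dumpling House advances.
Round 4: Dumpling House vs Cedar — 18–3, Dumpling House advances.
Dumpling House survives the agenda.

Dumpling House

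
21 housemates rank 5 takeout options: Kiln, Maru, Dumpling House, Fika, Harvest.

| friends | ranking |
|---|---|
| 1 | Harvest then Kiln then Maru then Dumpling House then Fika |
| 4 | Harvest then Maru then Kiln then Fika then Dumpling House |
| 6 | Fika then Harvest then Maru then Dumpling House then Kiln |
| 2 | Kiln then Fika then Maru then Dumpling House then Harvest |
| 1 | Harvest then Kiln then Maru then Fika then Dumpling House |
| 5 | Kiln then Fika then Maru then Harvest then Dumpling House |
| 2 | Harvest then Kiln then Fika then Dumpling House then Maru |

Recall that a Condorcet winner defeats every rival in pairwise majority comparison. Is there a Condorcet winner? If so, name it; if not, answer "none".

Check each pair by majority over 21 ballots:
Kiln vs Maru: Kiln, 11–10.
Kiln–Dumpling House: Kiln 15–6.
Kiln vs Fika: Kiln, 15–6.
Kiln vs Harvest: Kiln is ranked higher on 2+5 = 7 ballots, Harvest on 14. Harvest wins 14–7.
Maru vs Dumpling House: 19 to 2, Maru.
Maru vs Fika: 1+4+1 = 6 for Maru, 15 for Fika — Fika by 15–6.
Maru vs Harvest: Maru is ranked higher on 2+5 = 7 ballots, Harvest on 14. Harvest wins 14–7.
Dumpling House–Fika: Fika 20–1.
Dumpling House–Harvest: Harvest 19–2.
Fika vs Harvest: Fika, 13–8.
Every restaurant loses at least once (Kiln loses to Harvest; Maru loses to Kiln; Dumpling House loses to Kiln; Fika loses to Kiln; Harvest loses to Fika). The majority relation contains the cycle Kiln beats Fika beats Harvest beats Kiln, so there is no Condorcet winner.

none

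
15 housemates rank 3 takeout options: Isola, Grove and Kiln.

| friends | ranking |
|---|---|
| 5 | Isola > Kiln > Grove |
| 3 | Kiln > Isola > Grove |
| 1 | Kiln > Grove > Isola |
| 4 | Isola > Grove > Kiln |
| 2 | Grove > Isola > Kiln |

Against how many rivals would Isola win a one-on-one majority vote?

2

Isola against each rival (15 friends):
Isola vs Grove: Isola is ranked higher on 5+3+4 = 12 ballots, Grove on 3. Isola wins 12–3.
Isola vs Kiln: Isola, 11–4.
Isola beats Grove, Kiln — 2 pairwise wins.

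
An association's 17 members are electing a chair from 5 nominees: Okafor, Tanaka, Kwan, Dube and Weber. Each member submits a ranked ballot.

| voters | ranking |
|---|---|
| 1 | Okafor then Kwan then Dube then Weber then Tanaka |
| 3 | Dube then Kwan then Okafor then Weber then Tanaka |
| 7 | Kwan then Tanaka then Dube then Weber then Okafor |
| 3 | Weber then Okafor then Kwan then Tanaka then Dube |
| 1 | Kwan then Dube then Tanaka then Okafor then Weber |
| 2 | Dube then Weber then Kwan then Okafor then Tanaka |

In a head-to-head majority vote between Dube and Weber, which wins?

Dube

Ballots ranking Dube above Weber: 1 + 3 + 7 + 1 + 2 = 14.
Ballots ranking Weber above Dube: 17 − 14 = 3.
Dube wins the head-to-head 14–3.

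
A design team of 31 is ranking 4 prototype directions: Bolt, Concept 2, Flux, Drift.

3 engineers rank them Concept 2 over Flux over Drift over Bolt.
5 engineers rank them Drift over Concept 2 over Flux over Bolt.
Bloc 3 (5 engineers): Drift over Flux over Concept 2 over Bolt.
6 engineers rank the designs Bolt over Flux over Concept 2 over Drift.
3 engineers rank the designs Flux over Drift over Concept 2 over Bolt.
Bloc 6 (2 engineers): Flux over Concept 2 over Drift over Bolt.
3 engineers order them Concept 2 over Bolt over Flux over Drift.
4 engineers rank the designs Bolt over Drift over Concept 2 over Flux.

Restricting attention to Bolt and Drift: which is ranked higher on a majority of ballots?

Ballots ranking Bolt above Drift: 6 + 3 + 4 = 13.
Ballots ranking Drift above Bolt: 31 − 13 = 18.
Drift wins the head-to-head 18–13.

Drift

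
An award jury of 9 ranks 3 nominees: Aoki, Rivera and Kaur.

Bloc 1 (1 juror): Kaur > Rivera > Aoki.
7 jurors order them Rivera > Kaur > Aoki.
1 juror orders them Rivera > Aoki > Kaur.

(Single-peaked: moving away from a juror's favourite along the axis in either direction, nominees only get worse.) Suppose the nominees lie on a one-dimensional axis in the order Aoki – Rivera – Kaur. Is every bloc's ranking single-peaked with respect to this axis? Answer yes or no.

Axis positions: Aoki=1, Rivera=2, Kaur=3.
Bloc 1 (peak Kaur at position 3): ranking walks positions 3-2-1, expanding outward from the peak — single-peaked.
Bloc 2 (peak Rivera at position 2): ranking walks positions 2-3-1, expanding outward from the peak — single-peaked.
Bloc 3 (peak Rivera at position 2): ranking walks positions 2-1-3, expanding outward from the peak — single-peaked.
Every ranking is single-peaked on this axis.

yes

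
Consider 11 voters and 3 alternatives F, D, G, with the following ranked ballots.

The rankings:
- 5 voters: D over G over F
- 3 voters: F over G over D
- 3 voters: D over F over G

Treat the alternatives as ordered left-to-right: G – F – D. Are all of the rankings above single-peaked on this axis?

no

Axis positions: G=1, F=2, D=3.
Ballot type 1: ranking walks positions 3-1-2; G is ranked above F even though F lies between G and the peak D on the axis — preferences dip and rise again. Not single-peaked.
Ballot type 2 (peak F at position 2): ranking walks positions 2-1-3, expanding outward from the peak — single-peaked.
Ballot type 3 (peak D at position 3): ranking walks positions 3-2-1, expanding outward from the peak — single-peaked.
Ballot type 1 violates single-peakedness, so the profile is not single-peaked on this axis.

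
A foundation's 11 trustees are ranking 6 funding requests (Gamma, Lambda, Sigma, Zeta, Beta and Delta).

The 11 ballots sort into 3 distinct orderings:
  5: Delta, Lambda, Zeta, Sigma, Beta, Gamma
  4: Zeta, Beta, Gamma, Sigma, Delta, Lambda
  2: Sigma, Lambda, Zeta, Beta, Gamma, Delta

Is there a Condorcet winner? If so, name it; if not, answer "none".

Pairwise majorities:
Gamma–Lambda: Lambda 7–4.
Gamma vs Sigma: 4 for Gamma, 7 for Sigma — Sigma by 7–4.
Gamma vs Zeta: Gamma preferred on 0 ballots; Zeta wins 11–0.
Gamma vs Beta: Beta, 11–0.
Gamma vs Delta: 6 to 5, Gamma.
Lambda vs Sigma: Sigma wins 6–5.
Lambda vs Zeta: Lambda, 7–4.
Lambda vs Beta: 7 to 4, Lambda.
Lambda vs Delta: Delta, 9–2.
Sigma vs Zeta: Zeta wins 9–2.
Sigma vs Beta: Sigma is ranked higher on 5+2 = 7 ballots, Beta on 4. Sigma wins 7–4.
Sigma vs Delta: Sigma wins 6–5.
Zeta–Beta: Zeta 11–0.
Zeta–Delta: Zeta 6–5.
Beta vs Delta: 4+2 = 6 for Beta, 5 for Delta — Beta by 6–5.
No project is unbeaten: Gamma loses to Lambda; Lambda loses to Sigma; Sigma loses to Zeta; Zeta loses to Lambda; Beta loses to Lambda; Delta loses to Gamma. In particular Gamma beats Delta beats Lambda beats Gamma is a majority cycle — no Condorcet winner exists.

none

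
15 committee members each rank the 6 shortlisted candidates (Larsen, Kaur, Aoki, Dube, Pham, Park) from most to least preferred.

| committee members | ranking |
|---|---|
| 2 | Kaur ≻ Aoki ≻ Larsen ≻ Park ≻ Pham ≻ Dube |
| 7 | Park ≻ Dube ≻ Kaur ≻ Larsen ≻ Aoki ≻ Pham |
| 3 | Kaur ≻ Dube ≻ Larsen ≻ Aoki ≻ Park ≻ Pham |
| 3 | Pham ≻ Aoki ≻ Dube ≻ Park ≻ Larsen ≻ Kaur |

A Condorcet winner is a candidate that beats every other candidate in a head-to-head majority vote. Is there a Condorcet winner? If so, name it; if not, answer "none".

Head-to-head results (15 committee members):
Larsen vs Kaur: Kaur wins 12–3.
Larsen vs Aoki: Larsen wins 10–5.
Larsen–Dube: Dube 13–2.
Larsen vs Pham: 12 to 3, Larsen.
Larsen vs Park: 2+3 = 5 for Larsen, 10 for Park — Park by 10–5.
Kaur vs Aoki: 12 to 3, Kaur.
Kaur vs Dube: 2+3 = 5 for Kaur, 10 for Dube — Dube by 10–5.
Kaur vs Pham: Kaur, 12–3.
Kaur vs Park: Kaur preferred on 2+3 = 5 ballots; Park wins 10–5.
Aoki vs Dube: Dube, 10–5.
Aoki vs Pham: Aoki wins 12–3.
Aoki vs Park: Aoki is ranked higher on 2+3+3 = 8 ballots, Park on 7. Aoki wins 8–7.
Dube vs Pham: 10 to 5, Dube.
Dube vs Park: Park, 9–6.
Pham vs Park: 3 for Pham, 12 for Park — Park by 12–3.
Every candidate loses at least once (Larsen loses to Kaur; Kaur loses to Dube; Aoki loses to Larsen; Dube loses to Park; Pham loses to Larsen; Park loses to Aoki). The majority relation contains the cycle Larsen → Aoki → Park → Larsen, so there is no Condorcet winner.

none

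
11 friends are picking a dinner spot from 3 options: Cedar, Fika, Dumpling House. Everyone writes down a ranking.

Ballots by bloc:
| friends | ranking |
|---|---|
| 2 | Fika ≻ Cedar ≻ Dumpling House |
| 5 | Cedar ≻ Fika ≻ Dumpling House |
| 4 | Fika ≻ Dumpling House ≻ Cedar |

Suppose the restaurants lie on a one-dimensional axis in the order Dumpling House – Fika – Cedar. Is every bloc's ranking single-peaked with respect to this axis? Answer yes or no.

yes

Axis positions: Dumpling House=1, Fika=2, Cedar=3.
Bloc 1 (peak Fika at position 2): ranking walks positions 2-3-1, expanding outward from the peak — single-peaked.
Bloc 2 (peak Cedar at position 3): ranking walks positions 3-2-1, expanding outward from the peak — single-peaked.
Bloc 3 (peak Fika at position 2): ranking walks positions 2-1-3, expanding outward from the peak — single-peaked.
Every ranking is single-peaked on this axis.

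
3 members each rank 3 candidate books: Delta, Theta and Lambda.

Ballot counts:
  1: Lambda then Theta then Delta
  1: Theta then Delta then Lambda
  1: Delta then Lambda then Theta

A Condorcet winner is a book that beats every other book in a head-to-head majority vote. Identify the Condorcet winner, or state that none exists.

Pairwise majorities:
Delta–Theta: Theta 2–1.
Delta vs Lambda: Delta wins 2–1.
Theta–Lambda: Lambda 2–1.
Each book drops at least one matchup (Delta loses to Theta; Theta loses to Lambda; Lambda loses to Delta); the cycle Delta beats Lambda beats Theta beats Delta rules out a Condorcet winner.

none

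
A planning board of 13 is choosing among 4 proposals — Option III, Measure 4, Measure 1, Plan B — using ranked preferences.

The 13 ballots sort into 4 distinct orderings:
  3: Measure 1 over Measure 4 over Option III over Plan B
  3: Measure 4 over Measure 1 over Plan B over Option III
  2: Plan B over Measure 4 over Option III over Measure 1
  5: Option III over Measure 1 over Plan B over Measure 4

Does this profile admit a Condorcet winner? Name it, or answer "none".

Pairwise majorities:
Option III vs Measure 4: Option III is ranked higher on 5 ballots, Measure 4 on 8. Measure 4 wins 8–5.
Option III vs Measure 1: Option III is ranked higher on 2+5 = 7 ballots, Measure 1 on 6. Option III wins 7–6.
Option III vs Plan B: Option III preferred on 3+5 = 8 ballots; Option III wins 8–5.
Measure 4 vs Measure 1: 5 to 8, Measure 1.
Measure 4 vs Plan B: 6 to 7, Plan B.
Measure 1 vs Plan B: 11 to 2, Measure 1.
Each option drops at least one matchup (Option III loses to Measure 4; Measure 4 loses to Measure 1; Measure 1 loses to Option III; Plan B loses to Option III); the cycle Option III beats Measure 1 beats Measure 4 beats Option III rules out a Condorcet winner.

none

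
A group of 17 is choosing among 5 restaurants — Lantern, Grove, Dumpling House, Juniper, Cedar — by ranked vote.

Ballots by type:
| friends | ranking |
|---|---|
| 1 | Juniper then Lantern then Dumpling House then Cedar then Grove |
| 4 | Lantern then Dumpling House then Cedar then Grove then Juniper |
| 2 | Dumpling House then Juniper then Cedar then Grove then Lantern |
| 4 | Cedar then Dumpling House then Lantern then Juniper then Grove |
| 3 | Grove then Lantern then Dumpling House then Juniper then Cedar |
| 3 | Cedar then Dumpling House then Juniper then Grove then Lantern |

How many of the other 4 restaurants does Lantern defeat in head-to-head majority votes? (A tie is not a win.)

Lantern against each rival (17 friends):
Lantern–Grove: Lantern 9–8.
Lantern vs Dumpling House: Dumpling House, 9–8.
Lantern vs Juniper: 4+4+3 = 11 for Lantern, 6 for Juniper — Lantern by 11–6.
Lantern vs Cedar: Lantern preferred on 1+4+3 = 8 ballots; Cedar wins 9–8.
Lantern beats Grove, Juniper; loses to Dumpling House, Cedar — 2 pairwise wins.

2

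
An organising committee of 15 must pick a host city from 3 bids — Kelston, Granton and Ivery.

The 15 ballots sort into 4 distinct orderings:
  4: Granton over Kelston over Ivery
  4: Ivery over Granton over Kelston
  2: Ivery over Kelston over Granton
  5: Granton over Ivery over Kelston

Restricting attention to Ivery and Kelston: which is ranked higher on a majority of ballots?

Ivery

Ballots ranking Ivery above Kelston: 4 + 2 + 5 = 11.
Ballots ranking Kelston above Ivery: 15 − 11 = 4.
Ivery wins the head-to-head 11–4.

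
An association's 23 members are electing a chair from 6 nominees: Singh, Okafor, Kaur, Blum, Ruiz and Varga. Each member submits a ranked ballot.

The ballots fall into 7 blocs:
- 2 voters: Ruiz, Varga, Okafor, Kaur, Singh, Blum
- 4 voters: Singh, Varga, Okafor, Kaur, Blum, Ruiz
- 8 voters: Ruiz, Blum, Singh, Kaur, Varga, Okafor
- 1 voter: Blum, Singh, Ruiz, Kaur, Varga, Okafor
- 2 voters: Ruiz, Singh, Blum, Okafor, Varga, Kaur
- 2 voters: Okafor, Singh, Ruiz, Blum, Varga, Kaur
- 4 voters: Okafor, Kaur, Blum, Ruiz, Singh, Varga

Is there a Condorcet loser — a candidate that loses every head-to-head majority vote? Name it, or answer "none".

Pairwise majorities:
Singh vs Okafor: Singh, 15–8.
Singh vs Kaur: Singh preferred on 4+8+1+2+2 = 17 ballots; Singh wins 17–6.
Singh vs Blum: Singh preferred on 2+4+2+2 = 10 ballots; Blum wins 13–10.
Singh vs Ruiz: Ruiz wins 16–7.
Singh vs Varga: Singh wins 21–2.
Okafor vs Kaur: Okafor wins 14–9.
Okafor vs Blum: Okafor wins 12–11.
Okafor–Ruiz: Ruiz 13–10.
Okafor vs Varga: Okafor preferred on 2+2+4 = 8 ballots; Varga wins 15–8.
Kaur vs Blum: 10 to 13, Blum.
Kaur vs Ruiz: Ruiz wins 15–8.
Kaur vs Varga: Kaur is ranked higher on 8+1+4 = 13 ballots, Varga on 10. Kaur wins 13–10.
Blum vs Ruiz: Blum is ranked higher on 4+1+4 = 9 ballots, Ruiz on 14. Ruiz wins 14–9.
Blum vs Varga: 8+1+2+2+4 = 17 for Blum, 6 for Varga — Blum by 17–6.
Ruiz vs Varga: Ruiz, 19–4.
Each candidate has at least one pairwise win (Singh beats Okafor; Okafor beats Kaur; Kaur beats Varga; Blum beats Singh; Ruiz beats Singh; Varga beats Okafor) — no Condorcet loser.

none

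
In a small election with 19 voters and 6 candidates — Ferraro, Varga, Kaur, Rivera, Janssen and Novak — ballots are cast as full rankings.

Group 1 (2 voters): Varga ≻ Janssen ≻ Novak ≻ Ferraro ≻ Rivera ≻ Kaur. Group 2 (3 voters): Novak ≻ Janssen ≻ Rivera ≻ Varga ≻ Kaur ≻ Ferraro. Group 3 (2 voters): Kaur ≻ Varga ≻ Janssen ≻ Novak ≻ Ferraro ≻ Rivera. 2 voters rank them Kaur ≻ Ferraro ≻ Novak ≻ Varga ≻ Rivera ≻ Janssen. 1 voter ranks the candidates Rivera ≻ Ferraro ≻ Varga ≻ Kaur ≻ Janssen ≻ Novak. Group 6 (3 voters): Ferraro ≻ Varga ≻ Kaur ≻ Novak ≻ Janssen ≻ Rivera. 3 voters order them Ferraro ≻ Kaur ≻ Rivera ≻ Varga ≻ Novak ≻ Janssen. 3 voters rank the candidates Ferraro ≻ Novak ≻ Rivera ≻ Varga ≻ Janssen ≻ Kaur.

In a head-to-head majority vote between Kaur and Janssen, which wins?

Ballots ranking Kaur above Janssen: 2 + 2 + 1 + 3 + 3 = 11.
Ballots ranking Janssen above Kaur: 19 − 11 = 8.
Kaur wins the head-to-head 11–8.

Kaur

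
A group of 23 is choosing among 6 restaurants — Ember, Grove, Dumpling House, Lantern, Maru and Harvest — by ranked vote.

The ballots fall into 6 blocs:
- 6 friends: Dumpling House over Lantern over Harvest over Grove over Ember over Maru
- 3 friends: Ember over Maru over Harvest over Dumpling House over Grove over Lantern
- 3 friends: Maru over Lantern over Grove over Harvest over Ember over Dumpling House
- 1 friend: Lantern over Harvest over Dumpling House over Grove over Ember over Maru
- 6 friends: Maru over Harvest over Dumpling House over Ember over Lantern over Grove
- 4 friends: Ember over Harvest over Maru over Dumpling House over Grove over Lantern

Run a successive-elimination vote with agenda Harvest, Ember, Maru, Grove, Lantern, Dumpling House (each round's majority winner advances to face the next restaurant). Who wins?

Round 1: Harvest vs Ember — 16–7, Harvest advances.
Round 2: Harvest vs Maru — 11–12, Maru advances.
Round 3: Maru vs Grove — 16–7, Maru advances.
Round 4: Maru vs Lantern — 16–7, Maru advances.
Round 5: Maru vs Dumpling House — 16–7, Maru advances.
The agenda winner is Maru.

Maru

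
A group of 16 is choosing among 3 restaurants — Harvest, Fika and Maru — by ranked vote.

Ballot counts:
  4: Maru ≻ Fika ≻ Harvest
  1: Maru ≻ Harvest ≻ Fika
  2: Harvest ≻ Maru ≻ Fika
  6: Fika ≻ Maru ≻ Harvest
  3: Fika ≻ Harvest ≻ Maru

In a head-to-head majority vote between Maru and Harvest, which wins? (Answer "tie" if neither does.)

Ballots ranking Maru above Harvest: 4 + 1 + 6 = 11.
Ballots ranking Harvest above Maru: 16 − 11 = 5.
Maru wins the head-to-head 11–5.

Maru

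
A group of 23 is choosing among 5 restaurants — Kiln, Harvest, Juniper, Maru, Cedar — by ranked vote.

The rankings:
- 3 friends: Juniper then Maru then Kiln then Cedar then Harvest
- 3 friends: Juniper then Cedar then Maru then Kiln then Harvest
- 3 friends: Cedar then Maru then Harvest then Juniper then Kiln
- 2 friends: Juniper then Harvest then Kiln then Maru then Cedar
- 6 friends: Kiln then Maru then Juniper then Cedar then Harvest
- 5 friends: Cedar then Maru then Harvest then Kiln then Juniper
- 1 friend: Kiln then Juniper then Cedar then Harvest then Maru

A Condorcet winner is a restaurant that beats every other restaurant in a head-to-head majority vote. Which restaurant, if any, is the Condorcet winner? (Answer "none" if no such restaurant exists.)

none

Head-to-head results (23 friends):
Kiln vs Harvest: 13 to 10, Kiln.
Kiln vs Juniper: 12 to 11, Kiln.
Kiln vs Maru: 2+6+1 = 9 for Kiln, 14 for Maru — Maru by 14–9.
Kiln vs Cedar: Kiln is ranked higher on 3+2+6+1 = 12 ballots, Cedar on 11. Kiln wins 12–11.
Harvest vs Juniper: Harvest preferred on 3+5 = 8 ballots; Juniper wins 15–8.
Harvest vs Maru: 2+1 = 3 for Harvest, 20 for Maru — Maru by 20–3.
Harvest vs Cedar: 2 for Harvest, 21 for Cedar — Cedar by 21–2.
Juniper vs Maru: Juniper preferred on 3+3+2+1 = 9 ballots; Maru wins 14–9.
Juniper vs Cedar: Juniper preferred on 3+3+2+6+1 = 15 ballots; Juniper wins 15–8.
Maru vs Cedar: Maru preferred on 3+2+6 = 11 ballots; Cedar wins 12–11.
Every restaurant loses at least once (Kiln loses to Maru; Harvest loses to Kiln; Juniper loses to Kiln; Maru loses to Cedar; Cedar loses to Kiln). The majority relation contains the cycle Kiln → Cedar → Maru → Kiln, so there is no Condorcet winner.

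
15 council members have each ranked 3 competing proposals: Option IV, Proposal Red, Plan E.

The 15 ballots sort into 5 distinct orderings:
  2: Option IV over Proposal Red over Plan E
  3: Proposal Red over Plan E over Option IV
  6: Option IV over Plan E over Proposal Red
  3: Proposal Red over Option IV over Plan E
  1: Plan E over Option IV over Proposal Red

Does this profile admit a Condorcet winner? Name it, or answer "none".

Check each pair by majority over 15 ballots:
Option IV vs Proposal Red: 2+6+1 = 9 for Option IV, 6 for Proposal Red — Option IV by 9–6.
Option IV vs Plan E: Option IV preferred on 2+6+3 = 11 ballots; Option IV wins 11–4.
Proposal Red vs Plan E: Proposal Red preferred on 2+3+3 = 8 ballots; Proposal Red wins 8–7.
Option IV beats each of Proposal Red, Plan E — Option IV is the Condorcet winner.

Option IV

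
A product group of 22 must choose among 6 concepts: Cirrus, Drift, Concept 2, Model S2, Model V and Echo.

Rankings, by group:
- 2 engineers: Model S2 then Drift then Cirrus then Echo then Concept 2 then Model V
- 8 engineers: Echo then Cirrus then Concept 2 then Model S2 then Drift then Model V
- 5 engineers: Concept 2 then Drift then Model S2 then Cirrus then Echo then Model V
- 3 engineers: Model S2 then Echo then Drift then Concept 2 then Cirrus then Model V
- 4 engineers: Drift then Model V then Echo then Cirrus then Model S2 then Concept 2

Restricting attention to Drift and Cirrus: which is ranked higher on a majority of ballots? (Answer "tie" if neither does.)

Ballots ranking Drift above Cirrus: 2 + 5 + 3 + 4 = 14.
Ballots ranking Cirrus above Drift: 22 − 14 = 8.
Drift wins the head-to-head 14–8.

Drift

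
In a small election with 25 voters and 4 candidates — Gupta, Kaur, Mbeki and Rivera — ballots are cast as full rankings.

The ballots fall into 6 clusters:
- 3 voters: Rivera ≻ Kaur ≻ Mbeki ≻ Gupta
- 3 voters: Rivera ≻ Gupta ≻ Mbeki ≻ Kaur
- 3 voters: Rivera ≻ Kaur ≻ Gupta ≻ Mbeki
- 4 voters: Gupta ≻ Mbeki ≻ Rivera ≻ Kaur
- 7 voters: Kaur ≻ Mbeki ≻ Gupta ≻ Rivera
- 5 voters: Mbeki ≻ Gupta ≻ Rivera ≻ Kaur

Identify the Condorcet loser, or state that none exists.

Head-to-head results (25 voters):
Gupta vs Kaur: Kaur wins 13–12.
Gupta vs Mbeki: 10 to 15, Mbeki.
Gupta–Rivera: Gupta 16–9.
Kaur vs Mbeki: 13 to 12, Kaur.
Kaur vs Rivera: Rivera wins 18–7.
Mbeki vs Rivera: 16 to 9, Mbeki.
Each candidate has at least one pairwise win (Gupta beats Rivera; Kaur beats Gupta; Mbeki beats Gupta; Rivera beats Kaur) — no Condorcet loser.

none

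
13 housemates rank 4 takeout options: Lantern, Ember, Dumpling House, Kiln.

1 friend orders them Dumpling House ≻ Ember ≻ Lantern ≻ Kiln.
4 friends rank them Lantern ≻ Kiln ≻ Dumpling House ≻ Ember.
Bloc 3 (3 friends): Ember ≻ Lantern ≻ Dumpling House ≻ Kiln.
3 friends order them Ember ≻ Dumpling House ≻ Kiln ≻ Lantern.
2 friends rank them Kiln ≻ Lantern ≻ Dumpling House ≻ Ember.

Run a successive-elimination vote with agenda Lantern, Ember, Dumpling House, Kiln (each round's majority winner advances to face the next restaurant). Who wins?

Dumpling House

Round 1: Lantern vs Ember — 6–7, Ember advances.
Round 2: Ember vs Dumpling House — 6–7, Dumpling House advances.
Round 3: Dumpling House vs Kiln — 7–6, Dumpling House advances.
The agenda winner is Dumpling House.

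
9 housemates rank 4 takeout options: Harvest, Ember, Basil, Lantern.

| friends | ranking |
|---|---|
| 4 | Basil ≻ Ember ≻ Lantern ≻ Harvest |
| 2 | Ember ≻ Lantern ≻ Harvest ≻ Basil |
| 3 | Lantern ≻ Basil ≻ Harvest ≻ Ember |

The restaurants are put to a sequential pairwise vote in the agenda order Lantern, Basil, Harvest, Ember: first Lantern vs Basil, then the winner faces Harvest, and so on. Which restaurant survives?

Round 1: Lantern vs Basil — 5–4, Lantern advances.
Round 2: Lantern vs Harvest — 9–0, Lantern advances.
Round 3: Lantern vs Ember — 3–6, Ember advances.
The agenda winner is Ember.

Ember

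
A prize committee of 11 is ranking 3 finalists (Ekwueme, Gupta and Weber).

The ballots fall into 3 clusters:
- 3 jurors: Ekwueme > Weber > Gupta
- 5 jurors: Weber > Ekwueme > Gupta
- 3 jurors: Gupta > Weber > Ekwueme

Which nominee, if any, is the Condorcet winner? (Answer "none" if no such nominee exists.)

Head-to-head results (11 jurors):
Ekwueme–Gupta: Ekwueme 8–3.
Ekwueme vs Weber: Weber wins 8–3.
Gupta–Weber: Weber 8–3.
Weber wins every pairwise contest, so Weber is the Condorcet winner.

Weber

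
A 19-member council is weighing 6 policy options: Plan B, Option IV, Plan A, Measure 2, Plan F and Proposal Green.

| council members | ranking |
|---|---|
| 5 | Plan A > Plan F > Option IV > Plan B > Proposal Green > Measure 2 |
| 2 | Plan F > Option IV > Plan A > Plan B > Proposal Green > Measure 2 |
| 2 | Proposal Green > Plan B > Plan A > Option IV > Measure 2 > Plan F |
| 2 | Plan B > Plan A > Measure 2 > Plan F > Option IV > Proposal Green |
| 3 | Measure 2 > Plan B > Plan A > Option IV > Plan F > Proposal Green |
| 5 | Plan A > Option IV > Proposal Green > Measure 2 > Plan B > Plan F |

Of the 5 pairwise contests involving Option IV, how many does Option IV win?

Option IV against each rival (19 council members):
Option IV vs Plan B: Option IV wins 12–7.
Option IV vs Plan A: Option IV preferred on 2 ballots; Plan A wins 17–2.
Option IV vs Measure 2: 14 to 5, Option IV.
Option IV vs Plan F: Option IV preferred on 2+3+5 = 10 ballots; Option IV wins 10–9.
Option IV vs Proposal Green: Option IV preferred on 5+2+2+3+5 = 17 ballots; Option IV wins 17–2.
Option IV beats Plan B, Measure 2, Plan F, Proposal Green; loses to Plan A — 4 pairwise wins.

4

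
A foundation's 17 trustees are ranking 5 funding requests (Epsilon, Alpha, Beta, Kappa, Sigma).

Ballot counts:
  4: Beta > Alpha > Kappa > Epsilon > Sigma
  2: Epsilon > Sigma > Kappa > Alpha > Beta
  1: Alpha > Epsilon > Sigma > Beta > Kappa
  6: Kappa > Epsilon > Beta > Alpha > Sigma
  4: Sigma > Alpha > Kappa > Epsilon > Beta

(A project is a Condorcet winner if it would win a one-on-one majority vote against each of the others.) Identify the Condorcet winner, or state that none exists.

none

Check each pair by majority over 17 ballots:
Epsilon vs Alpha: 2+6 = 8 for Epsilon, 9 for Alpha — Alpha by 9–8.
Epsilon–Beta: Epsilon 13–4.
Epsilon vs Kappa: 3 to 14, Kappa.
Epsilon vs Sigma: 13 to 4, Epsilon.
Alpha vs Beta: Beta wins 10–7.
Alpha vs Kappa: Alpha wins 9–8.
Alpha vs Sigma: Alpha preferred on 4+1+6 = 11 ballots; Alpha wins 11–6.
Beta vs Kappa: 4+1 = 5 for Beta, 12 for Kappa — Kappa by 12–5.
Beta vs Sigma: 4+6 = 10 for Beta, 7 for Sigma — Beta by 10–7.
Kappa vs Sigma: Kappa preferred on 4+6 = 10 ballots; Kappa wins 10–7.
Each project drops at least one matchup (Epsilon loses to Alpha; Alpha loses to Beta; Beta loses to Epsilon; Kappa loses to Alpha; Sigma loses to Epsilon); the cycle Epsilon → Beta → Alpha → Epsilon rules out a Condorcet winner.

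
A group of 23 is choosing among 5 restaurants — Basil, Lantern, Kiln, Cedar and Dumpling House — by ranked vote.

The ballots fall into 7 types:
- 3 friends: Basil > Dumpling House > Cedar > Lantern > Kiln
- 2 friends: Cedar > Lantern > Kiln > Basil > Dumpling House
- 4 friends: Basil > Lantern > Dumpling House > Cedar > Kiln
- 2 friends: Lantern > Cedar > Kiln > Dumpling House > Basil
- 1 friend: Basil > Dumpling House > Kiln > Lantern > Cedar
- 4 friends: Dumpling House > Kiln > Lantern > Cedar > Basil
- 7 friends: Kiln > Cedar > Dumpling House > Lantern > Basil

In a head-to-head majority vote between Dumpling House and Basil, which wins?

Dumpling House

Ballots ranking Dumpling House above Basil: 2 + 4 + 7 = 13.
Ballots ranking Basil above Dumpling House: 23 − 13 = 10.
Dumpling House wins the head-to-head 13–10.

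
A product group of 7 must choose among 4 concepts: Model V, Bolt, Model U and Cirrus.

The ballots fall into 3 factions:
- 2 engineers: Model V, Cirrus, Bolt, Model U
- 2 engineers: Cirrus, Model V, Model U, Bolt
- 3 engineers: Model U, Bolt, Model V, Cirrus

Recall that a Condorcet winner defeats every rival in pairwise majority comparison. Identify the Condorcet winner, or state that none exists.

Model V

Check each pair by majority over 7 ballots:
Model V vs Bolt: Model V wins 4–3.
Model V vs Model U: Model V wins 4–3.
Model V vs Cirrus: Model V wins 5–2.
Bolt vs Model U: Model U wins 5–2.
Bolt vs Cirrus: Cirrus wins 4–3.
Model U vs Cirrus: Cirrus, 4–3.
Only Model V has no losses; Model V is the Condorcet winner.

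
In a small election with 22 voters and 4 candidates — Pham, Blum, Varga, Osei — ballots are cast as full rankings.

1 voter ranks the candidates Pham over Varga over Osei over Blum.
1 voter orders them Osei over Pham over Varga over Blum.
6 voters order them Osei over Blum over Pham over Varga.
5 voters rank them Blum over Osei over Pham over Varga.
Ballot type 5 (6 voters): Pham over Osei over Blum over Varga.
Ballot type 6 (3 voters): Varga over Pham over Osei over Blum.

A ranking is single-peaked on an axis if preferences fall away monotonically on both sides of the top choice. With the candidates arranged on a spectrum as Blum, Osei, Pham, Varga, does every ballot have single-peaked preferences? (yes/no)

Axis positions: Blum=1, Osei=2, Pham=3, Varga=4.
Ballot type 1 (peak Pham at position 3): ranking walks positions 3-4-2-1, expanding outward from the peak — single-peaked.
Ballot type 2 (peak Osei at position 2): ranking walks positions 2-3-4-1, expanding outward from the peak — single-peaked.
Ballot type 3 (peak Osei at position 2): ranking walks positions 2-1-3-4, expanding outward from the peak — single-peaked.
Ballot type 4 (peak Blum at position 1): ranking walks positions 1-2-3-4, expanding outward from the peak — single-peaked.
Ballot type 5 (peak Pham at position 3): ranking walks positions 3-2-1-4, expanding outward from the peak — single-peaked.
Ballot type 6 (peak Varga at position 4): ranking walks positions 4-3-2-1, expanding outward from the peak — single-peaked.
Every ranking is single-peaked on this axis.

yes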